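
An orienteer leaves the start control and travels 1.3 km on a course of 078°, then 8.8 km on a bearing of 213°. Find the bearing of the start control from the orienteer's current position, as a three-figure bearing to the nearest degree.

Leg 1 (078°, 1.3 km): east 1.3 sin 78° = 1.27, north 1.3 cos 78° = 0.27
Leg 2 (213°, 8.8 km): east 8.8 sin 213° = -4.79, north 8.8 cos 213° = -7.38
Net displacement: -3.52 east, -7.11 north. Direction back to start is (3.52, 7.11): bearing = atan2(3.52, 7.11) mod 360° = 26.35° ≈ 026°.

026°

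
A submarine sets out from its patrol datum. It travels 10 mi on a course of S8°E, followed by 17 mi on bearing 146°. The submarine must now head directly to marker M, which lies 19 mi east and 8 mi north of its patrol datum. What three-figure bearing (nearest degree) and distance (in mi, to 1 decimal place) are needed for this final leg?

Leg 1 (S8°E, 10 mi): east 10 sin 172° = 1.39, north 10 cos 172° = -9.90
Leg 2 (146°, 17 mi): east 17 sin 146° = 9.51, north 17 cos 146° = -14.09
Current position: (10.90, -24.00). Target: (19, 8). Remaining: Δeast = 8.10, Δnorth = 32.00.
Bearing = atan2(8.10, 32.00) mod 360° = 14.21°; distance = √((8.10)² + (32.00)²) = 33.006 mi.

014°, 33.0 mi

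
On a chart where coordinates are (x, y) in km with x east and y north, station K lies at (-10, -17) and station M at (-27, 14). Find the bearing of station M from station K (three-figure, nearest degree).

Δeast = -27 − -10 = -17.00; Δnorth = 14 − -17 = 31.00.
Bearing = atan2(Δeast, Δnorth) mod 360° = 331.26° ≈ 331°.

331°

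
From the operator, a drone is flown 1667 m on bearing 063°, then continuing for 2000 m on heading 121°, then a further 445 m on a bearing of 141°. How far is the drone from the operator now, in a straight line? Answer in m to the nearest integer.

Leg 1 (063°, 1667 m): east 1667 sin 63° = 1485.31, north 1667 cos 63° = 756.80
Leg 2 (121°, 2000 m): east 2000 sin 121° = 1714.33, north 2000 cos 121° = -1030.08
Leg 3 (141°, 445 m): east 445 sin 141° = 280.05, north 445 cos 141° = -345.83
Net: 3479.69 east, -619.10 north. Distance = √((3479.69)² + (-619.10)²) = 3534.336 m.

3534 m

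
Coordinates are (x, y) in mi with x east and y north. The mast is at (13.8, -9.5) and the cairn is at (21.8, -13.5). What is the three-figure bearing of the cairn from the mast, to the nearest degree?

117°

Δeast = 21.8 − 13.8 = 8.00; Δnorth = -13.5 − -9.5 = -4.00.
Bearing = atan2(Δeast, Δnorth) mod 360° = 116.57° ≈ 117°.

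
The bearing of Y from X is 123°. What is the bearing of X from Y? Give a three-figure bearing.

303°

Back-bearing = 123° + 180° = 303°.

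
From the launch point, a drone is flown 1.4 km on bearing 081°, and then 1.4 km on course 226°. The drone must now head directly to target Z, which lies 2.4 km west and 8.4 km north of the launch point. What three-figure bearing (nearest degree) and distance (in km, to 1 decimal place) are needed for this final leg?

Leg 1 (081°, 1.4 km): east 1.4 sin 81° = 1.38, north 1.4 cos 81° = 0.22
Leg 2 (226°, 1.4 km): east 1.4 sin 226° = -1.01, north 1.4 cos 226° = -0.97
Current position: (0.38, -0.75). Target: (-2.4, 8.4). Remaining: Δeast = -2.78, Δnorth = 9.15.
Bearing = atan2(-2.78, 9.15) mod 360° = 343.13°; distance = √((-2.78)² + (9.15)²) = 9.565 km.

343°, 9.6 km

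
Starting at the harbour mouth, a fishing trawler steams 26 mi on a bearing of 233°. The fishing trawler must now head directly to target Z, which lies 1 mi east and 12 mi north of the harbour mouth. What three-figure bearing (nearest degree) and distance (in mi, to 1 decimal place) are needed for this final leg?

038°, 35.2 mi

Leg 1 (233°, 26 mi): east 26 sin 233° = -20.76, north 26 cos 233° = -15.65
Current position: (-20.76, -15.65). Target: (1, 12). Remaining: Δeast = 21.76, Δnorth = 27.65.
Bearing = atan2(21.76, 27.65) mod 360° = 38.21°; distance = √((21.76)² + (27.65)²) = 35.186 mi.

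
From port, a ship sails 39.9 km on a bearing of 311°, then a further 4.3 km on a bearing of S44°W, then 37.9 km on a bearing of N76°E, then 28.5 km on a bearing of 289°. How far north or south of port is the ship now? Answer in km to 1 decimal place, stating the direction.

41.5 km north

Leg 1 (311°, 39.9 km): east 39.9 sin 311° = -30.11, north 39.9 cos 311° = 26.18
Leg 2 (S44°W, 4.3 km): east 4.3 sin 224° = -2.99, north 4.3 cos 224° = -3.09
Leg 3 (N76°E, 37.9 km): east 37.9 sin 76° = 36.77, north 37.9 cos 76° = 9.17
Leg 4 (289°, 28.5 km): east 28.5 sin 289° = -26.95, north 28.5 cos 289° = 9.28
Net north component: 41.53 km.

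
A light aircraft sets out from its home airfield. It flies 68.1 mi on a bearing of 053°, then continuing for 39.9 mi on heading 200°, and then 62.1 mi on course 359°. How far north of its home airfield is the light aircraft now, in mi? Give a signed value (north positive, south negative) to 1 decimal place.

Leg 1 (053°, 68.1 mi): east 68.1 sin 53° = 54.39, north 68.1 cos 53° = 40.98
Leg 2 (200°, 39.9 mi): east 39.9 sin 200° = -13.65, north 39.9 cos 200° = -37.49
Leg 3 (359°, 62.1 mi): east 62.1 sin 359° = -1.08, north 62.1 cos 359° = 62.09
Net north component: 65.58 mi.

65.6 mi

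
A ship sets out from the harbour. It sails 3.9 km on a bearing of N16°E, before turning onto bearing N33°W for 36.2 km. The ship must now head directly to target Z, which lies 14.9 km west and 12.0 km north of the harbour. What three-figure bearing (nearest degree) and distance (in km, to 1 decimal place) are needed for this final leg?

Leg 1 (N16°E, 3.9 km): east 3.9 sin 16° = 1.07, north 3.9 cos 16° = 3.75
Leg 2 (N33°W, 36.2 km): east 36.2 sin 327° = -19.72, north 36.2 cos 327° = 30.36
Current position: (-18.64, 34.11). Target: (-14.9, 12.0). Remaining: Δeast = 3.74, Δnorth = -22.11.
Bearing = atan2(3.74, -22.11) mod 360° = 170.40°; distance = √((3.74)² + (-22.11)²) = 22.423 km.

170°, 22.4 km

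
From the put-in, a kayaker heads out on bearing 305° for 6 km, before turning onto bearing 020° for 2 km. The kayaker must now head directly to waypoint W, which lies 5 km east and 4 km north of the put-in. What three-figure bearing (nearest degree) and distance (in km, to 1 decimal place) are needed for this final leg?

098°, 9.3 km

Leg 1 (305°, 6 km): east 6 sin 305° = -4.91, north 6 cos 305° = 3.44
Leg 2 (020°, 2 km): east 2 sin 20° = 0.68, north 2 cos 20° = 1.88
Current position: (-4.23, 5.32). Target: (5, 4). Remaining: Δeast = 9.23, Δnorth = -1.32.
Bearing = atan2(9.23, -1.32) mod 360° = 98.14°; distance = √((9.23)² + (-1.32)²) = 9.325 km.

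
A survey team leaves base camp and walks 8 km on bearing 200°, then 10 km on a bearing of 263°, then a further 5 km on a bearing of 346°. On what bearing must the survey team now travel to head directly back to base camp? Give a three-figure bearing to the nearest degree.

Leg 1 (200°, 8 km): east 8 sin 200° = -2.74, north 8 cos 200° = -7.52
Leg 2 (263°, 10 km): east 10 sin 263° = -9.93, north 10 cos 263° = -1.22
Leg 3 (346°, 5 km): east 5 sin 346° = -1.21, north 5 cos 346° = 4.85
Net displacement: -13.87 east, -3.88 north. Direction back to start is (13.87, 3.88): bearing = atan2(13.87, 3.88) mod 360° = 74.35° ≈ 074°.

074°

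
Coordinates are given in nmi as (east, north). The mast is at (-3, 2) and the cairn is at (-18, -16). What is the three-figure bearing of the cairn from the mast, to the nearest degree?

Δeast = -18 − -3 = -15.00; Δnorth = -16 − 2 = -18.00.
Bearing = atan2(Δeast, Δnorth) mod 360° = 219.81° ≈ 220°.

220°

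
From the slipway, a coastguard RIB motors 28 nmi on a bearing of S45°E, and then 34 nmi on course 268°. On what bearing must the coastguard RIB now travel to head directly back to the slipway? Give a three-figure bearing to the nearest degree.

Leg 1 (S45°E, 28 nmi): east 28 sin 135° = 19.80, north 28 cos 135° = -19.80
Leg 2 (268°, 34 nmi): east 34 sin 268° = -33.98, north 34 cos 268° = -1.19
Net displacement: -14.18 east, -20.99 north. Direction back to start is (14.18, 20.99): bearing = atan2(14.18, 20.99) mod 360° = 34.05° ≈ 034°.

034°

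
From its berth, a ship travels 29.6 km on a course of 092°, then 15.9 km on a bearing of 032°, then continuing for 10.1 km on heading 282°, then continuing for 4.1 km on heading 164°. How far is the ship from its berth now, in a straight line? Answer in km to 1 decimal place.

31.1 km

Leg 1 (092°, 29.6 km): east 29.6 sin 92° = 29.58, north 29.6 cos 92° = -1.03
Leg 2 (032°, 15.9 km): east 15.9 sin 32° = 8.43, north 15.9 cos 32° = 13.48
Leg 3 (282°, 10.1 km): east 10.1 sin 282° = -9.88, north 10.1 cos 282° = 2.10
Leg 4 (164°, 4.1 km): east 4.1 sin 164° = 1.13, north 4.1 cos 164° = -3.94
Net: 29.26 east, 10.61 north. Distance = √((29.26)² + (10.61)²) = 31.123 km.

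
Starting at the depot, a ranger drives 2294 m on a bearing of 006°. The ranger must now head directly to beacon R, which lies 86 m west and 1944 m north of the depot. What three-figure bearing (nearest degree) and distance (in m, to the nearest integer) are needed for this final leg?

Leg 1 (006°, 2294 m): east 2294 sin 6° = 239.79, north 2294 cos 6° = 2281.43
Current position: (239.79, 2281.43). Target: (-86, 1944). Remaining: Δeast = -325.79, Δnorth = -337.43.
Bearing = atan2(-325.79, -337.43) mod 360° = 223.99°; distance = √((-325.79)² + (-337.43)²) = 469.041 m.

224°, 469 m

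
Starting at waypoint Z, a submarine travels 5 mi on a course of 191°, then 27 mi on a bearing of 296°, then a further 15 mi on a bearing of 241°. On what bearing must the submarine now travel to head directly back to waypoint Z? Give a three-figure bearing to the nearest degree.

089°

Leg 1 (191°, 5 mi): east 5 sin 191° = -0.95, north 5 cos 191° = -4.91
Leg 2 (296°, 27 mi): east 27 sin 296° = -24.27, north 27 cos 296° = 11.84
Leg 3 (241°, 15 mi): east 15 sin 241° = -13.12, north 15 cos 241° = -7.27
Net displacement: -38.34 east, -0.34 north. Direction back to start is (38.34, 0.34): bearing = atan2(38.34, 0.34) mod 360° = 89.49° ≈ 089°.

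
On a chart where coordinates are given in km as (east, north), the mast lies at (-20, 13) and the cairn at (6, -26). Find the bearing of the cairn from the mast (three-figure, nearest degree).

Δeast = 6 − -20 = 26.00; Δnorth = -26 − 13 = -39.00.
Bearing = atan2(Δeast, Δnorth) mod 360° = 146.31° ≈ 146°.

146°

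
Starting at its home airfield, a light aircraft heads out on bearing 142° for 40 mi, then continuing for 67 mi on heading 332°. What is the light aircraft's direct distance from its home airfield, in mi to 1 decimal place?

Leg 1 (142°, 40 mi): east 40 sin 142° = 24.63, north 40 cos 142° = -31.52
Leg 2 (332°, 67 mi): east 67 sin 332° = -31.45, north 67 cos 332° = 59.16
Net: -6.83 east, 27.64 north. Distance = √((-6.83)² + (27.64)²) = 28.468 mi.

28.5 mi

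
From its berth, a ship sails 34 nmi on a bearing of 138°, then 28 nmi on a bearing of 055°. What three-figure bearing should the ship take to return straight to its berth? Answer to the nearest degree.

281°

Leg 1 (138°, 34 nmi): east 34 sin 138° = 22.75, north 34 cos 138° = -25.27
Leg 2 (055°, 28 nmi): east 28 sin 55° = 22.94, north 28 cos 55° = 16.06
Net displacement: 45.69 east, -9.21 north. Direction back to start is (-45.69, 9.21): bearing = atan2(-45.69, 9.21) mod 360° = 281.39° ≈ 281°.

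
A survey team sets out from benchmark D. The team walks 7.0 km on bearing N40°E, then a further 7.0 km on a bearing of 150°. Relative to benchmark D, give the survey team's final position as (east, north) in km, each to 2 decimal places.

Leg 1 (N40°E, 7.0 km): east 7.0 sin 40° = 4.50, north 7.0 cos 40° = 5.36
Leg 2 (150°, 7.0 km): east 7.0 sin 150° = 3.50, north 7.0 cos 150° = -6.06
Summing: 8.00 km east, -0.70 km north → (8.00, -0.70).

(8.00, -0.70)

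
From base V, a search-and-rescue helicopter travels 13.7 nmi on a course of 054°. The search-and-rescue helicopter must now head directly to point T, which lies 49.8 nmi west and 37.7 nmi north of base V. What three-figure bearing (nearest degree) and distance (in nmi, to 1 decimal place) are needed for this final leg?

296°, 67.7 nmi

Leg 1 (054°, 13.7 nmi): east 13.7 sin 54° = 11.08, north 13.7 cos 54° = 8.05
Current position: (11.08, 8.05). Target: (-49.8, 37.7). Remaining: Δeast = -60.88, Δnorth = 29.65.
Bearing = atan2(-60.88, 29.65) mod 360° = 295.96°; distance = √((-60.88)² + (29.65)²) = 67.718 nmi.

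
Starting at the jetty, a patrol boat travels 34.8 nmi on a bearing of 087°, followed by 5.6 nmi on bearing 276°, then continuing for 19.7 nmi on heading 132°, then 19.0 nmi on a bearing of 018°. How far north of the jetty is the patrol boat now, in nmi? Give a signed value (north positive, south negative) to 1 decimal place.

Leg 1 (087°, 34.8 nmi): east 34.8 sin 87° = 34.75, north 34.8 cos 87° = 1.82
Leg 2 (276°, 5.6 nmi): east 5.6 sin 276° = -5.57, north 5.6 cos 276° = 0.59
Leg 3 (132°, 19.7 nmi): east 19.7 sin 132° = 14.64, north 19.7 cos 132° = -13.18
Leg 4 (018°, 19.0 nmi): east 19.0 sin 18° = 5.87, north 19.0 cos 18° = 18.07
Net north component: 7.29 nmi.

7.3 nmi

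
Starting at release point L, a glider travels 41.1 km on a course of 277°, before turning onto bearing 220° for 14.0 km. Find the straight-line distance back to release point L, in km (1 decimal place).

Leg 1 (277°, 41.1 km): east 41.1 sin 277° = -40.79, north 41.1 cos 277° = 5.01
Leg 2 (220°, 14.0 km): east 14.0 sin 220° = -9.00, north 14.0 cos 220° = -10.72
Net: -49.79 east, -5.72 north. Distance = √((-49.79)² + (-5.72)²) = 50.120 km.

50.1 km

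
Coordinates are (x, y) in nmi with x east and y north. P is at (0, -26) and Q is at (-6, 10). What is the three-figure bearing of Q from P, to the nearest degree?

351°

Δeast = -6 − 0 = -6.00; Δnorth = 10 − -26 = 36.00.
Bearing = atan2(Δeast, Δnorth) mod 360° = 350.54° ≈ 351°.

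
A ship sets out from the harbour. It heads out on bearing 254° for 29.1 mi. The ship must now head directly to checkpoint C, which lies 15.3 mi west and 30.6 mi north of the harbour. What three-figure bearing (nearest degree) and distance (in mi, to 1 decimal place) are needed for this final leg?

Leg 1 (254°, 29.1 mi): east 29.1 sin 254° = -27.97, north 29.1 cos 254° = -8.02
Current position: (-27.97, -8.02). Target: (-15.3, 30.6). Remaining: Δeast = 12.67, Δnorth = 38.62.
Bearing = atan2(12.67, 38.62) mod 360° = 18.17°; distance = √((12.67)² + (38.62)²) = 40.647 mi.

018°, 40.6 mi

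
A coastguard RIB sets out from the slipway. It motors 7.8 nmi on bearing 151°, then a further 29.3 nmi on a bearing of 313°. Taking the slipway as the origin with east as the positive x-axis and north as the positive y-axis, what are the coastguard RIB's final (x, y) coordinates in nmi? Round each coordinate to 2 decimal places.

(-17.65, 13.16)

Leg 1 (151°, 7.8 nmi): east 7.8 sin 151° = 3.78, north 7.8 cos 151° = -6.82
Leg 2 (313°, 29.3 nmi): east 29.3 sin 313° = -21.43, north 29.3 cos 313° = 19.98
Summing: -17.65 nmi east, 13.16 nmi north → (-17.65, 13.16).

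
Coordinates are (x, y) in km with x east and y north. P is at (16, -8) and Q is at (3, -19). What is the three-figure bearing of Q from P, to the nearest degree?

Δeast = 3 − 16 = -13.00; Δnorth = -19 − -8 = -11.00.
Bearing = atan2(Δeast, Δnorth) mod 360° = 229.76° ≈ 230°.

230°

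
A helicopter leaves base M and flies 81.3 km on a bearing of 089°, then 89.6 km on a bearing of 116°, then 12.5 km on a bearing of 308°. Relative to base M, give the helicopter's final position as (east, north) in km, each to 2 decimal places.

Leg 1 (089°, 81.3 km): east 81.3 sin 89° = 81.29, north 81.3 cos 89° = 1.42
Leg 2 (116°, 89.6 km): east 89.6 sin 116° = 80.53, north 89.6 cos 116° = -39.28
Leg 3 (308°, 12.5 km): east 12.5 sin 308° = -9.85, north 12.5 cos 308° = 7.70
Summing: 151.97 km east, -30.16 km north → (151.97, -30.16).

(151.97, -30.16)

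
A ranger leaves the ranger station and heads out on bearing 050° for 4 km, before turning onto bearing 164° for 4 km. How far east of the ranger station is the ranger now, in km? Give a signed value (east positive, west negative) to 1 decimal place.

4.2 km

Leg 1 (050°, 4 km): east 4 sin 50° = 3.06, north 4 cos 50° = 2.57
Leg 2 (164°, 4 km): east 4 sin 164° = 1.10, north 4 cos 164° = -3.85
Net east component: 4.17 km.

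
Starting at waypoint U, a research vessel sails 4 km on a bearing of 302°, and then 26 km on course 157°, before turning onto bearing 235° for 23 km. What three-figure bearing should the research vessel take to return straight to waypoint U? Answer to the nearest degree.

019°

Leg 1 (302°, 4 km): east 4 sin 302° = -3.39, north 4 cos 302° = 2.12
Leg 2 (157°, 26 km): east 26 sin 157° = 10.16, north 26 cos 157° = -23.93
Leg 3 (235°, 23 km): east 23 sin 235° = -18.84, north 23 cos 235° = -13.19
Net displacement: -12.07 east, -35.01 north. Direction back to start is (12.07, 35.01): bearing = atan2(12.07, 35.01) mod 360° = 19.03° ≈ 019°.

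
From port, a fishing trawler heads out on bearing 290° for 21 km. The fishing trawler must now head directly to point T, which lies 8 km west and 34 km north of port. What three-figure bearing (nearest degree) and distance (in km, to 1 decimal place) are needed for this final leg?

024°, 29.3 km

Leg 1 (290°, 21 km): east 21 sin 290° = -19.73, north 21 cos 290° = 7.18
Current position: (-19.73, 7.18). Target: (-8, 34). Remaining: Δeast = 11.73, Δnorth = 26.82.
Bearing = atan2(11.73, 26.82) mod 360° = 23.63°; distance = √((11.73)² + (26.82)²) = 29.272 km.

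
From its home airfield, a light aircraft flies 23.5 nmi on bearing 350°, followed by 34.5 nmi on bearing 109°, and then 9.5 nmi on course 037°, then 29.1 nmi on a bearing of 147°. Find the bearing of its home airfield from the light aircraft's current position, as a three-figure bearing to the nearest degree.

276°

Leg 1 (350°, 23.5 nmi): east 23.5 sin 350° = -4.08, north 23.5 cos 350° = 23.14
Leg 2 (109°, 34.5 nmi): east 34.5 sin 109° = 32.62, north 34.5 cos 109° = -11.23
Leg 3 (037°, 9.5 nmi): east 9.5 sin 37° = 5.72, north 9.5 cos 37° = 7.59
Leg 4 (147°, 29.1 nmi): east 29.1 sin 147° = 15.85, north 29.1 cos 147° = -24.41
Net displacement: 50.11 east, -4.91 north. Direction back to start is (-50.11, 4.91): bearing = atan2(-50.11, 4.91) mod 360° = 275.59° ≈ 276°.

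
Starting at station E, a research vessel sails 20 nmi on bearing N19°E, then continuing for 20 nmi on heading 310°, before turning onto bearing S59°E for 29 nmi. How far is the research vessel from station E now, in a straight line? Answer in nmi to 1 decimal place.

23.3 nmi

Leg 1 (N19°E, 20 nmi): east 20 sin 19° = 6.51, north 20 cos 19° = 18.91
Leg 2 (310°, 20 nmi): east 20 sin 310° = -15.32, north 20 cos 310° = 12.86
Leg 3 (S59°E, 29 nmi): east 29 sin 121° = 24.86, north 29 cos 121° = -14.94
Net: 16.05 east, 16.83 north. Distance = √((16.05)² + (16.83)²) = 23.255 nmi.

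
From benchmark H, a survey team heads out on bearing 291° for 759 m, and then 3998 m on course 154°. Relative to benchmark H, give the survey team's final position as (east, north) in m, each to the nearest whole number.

(1044, -3321)

Leg 1 (291°, 759 m): east 759 sin 291° = -708.59, north 759 cos 291° = 272.00
Leg 2 (154°, 3998 m): east 3998 sin 154° = 1752.61, north 3998 cos 154° = -3593.38
Summing: 1044.02 m east, -3321.38 m north → (1044, -3321).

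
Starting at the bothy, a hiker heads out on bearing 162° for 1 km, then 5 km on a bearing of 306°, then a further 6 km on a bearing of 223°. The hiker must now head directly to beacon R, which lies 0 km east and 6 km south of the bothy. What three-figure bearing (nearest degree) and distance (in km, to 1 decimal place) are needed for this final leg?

Leg 1 (162°, 1 km): east 1 sin 162° = 0.31, north 1 cos 162° = -0.95
Leg 2 (306°, 5 km): east 5 sin 306° = -4.05, north 5 cos 306° = 2.94
Leg 3 (223°, 6 km): east 6 sin 223° = -4.09, north 6 cos 223° = -4.39
Current position: (-7.83, -2.40). Target: (0, -6). Remaining: Δeast = 7.83, Δnorth = -3.60.
Bearing = atan2(7.83, -3.60) mod 360° = 114.70°; distance = √((7.83)² + (-3.60)²) = 8.616 km.

115°, 8.6 km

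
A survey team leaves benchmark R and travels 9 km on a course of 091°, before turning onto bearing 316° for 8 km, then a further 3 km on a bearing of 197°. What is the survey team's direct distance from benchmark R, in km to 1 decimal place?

Leg 1 (091°, 9 km): east 9 sin 91° = 9.00, north 9 cos 91° = -0.16
Leg 2 (316°, 8 km): east 8 sin 316° = -5.56, north 8 cos 316° = 5.75
Leg 3 (197°, 3 km): east 3 sin 197° = -0.88, north 3 cos 197° = -2.87
Net: 2.56 east, 2.73 north. Distance = √((2.56)² + (2.73)²) = 3.745 km.

3.7 km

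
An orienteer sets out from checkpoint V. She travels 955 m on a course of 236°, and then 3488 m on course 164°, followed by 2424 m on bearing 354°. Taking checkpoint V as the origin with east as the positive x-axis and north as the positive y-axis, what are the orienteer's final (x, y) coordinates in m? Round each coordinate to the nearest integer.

Leg 1 (236°, 955 m): east 955 sin 236° = -791.73, north 955 cos 236° = -534.03
Leg 2 (164°, 3488 m): east 3488 sin 164° = 961.42, north 3488 cos 164° = -3352.88
Leg 3 (354°, 2424 m): east 2424 sin 354° = -253.38, north 2424 cos 354° = 2410.72
Summing: -83.68 m east, -1476.19 m north → (-84, -1476).

(-84, -1476)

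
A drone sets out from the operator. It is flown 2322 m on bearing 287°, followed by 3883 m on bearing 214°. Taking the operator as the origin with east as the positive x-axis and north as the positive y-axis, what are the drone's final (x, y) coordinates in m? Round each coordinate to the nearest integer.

Leg 1 (287°, 2322 m): east 2322 sin 287° = -2220.54, north 2322 cos 287° = 678.89
Leg 2 (214°, 3883 m): east 3883 sin 214° = -2171.35, north 3883 cos 214° = -3219.15
Summing: -4391.89 m east, -2540.27 m north → (-4392, -2540).

(-4392, -2540)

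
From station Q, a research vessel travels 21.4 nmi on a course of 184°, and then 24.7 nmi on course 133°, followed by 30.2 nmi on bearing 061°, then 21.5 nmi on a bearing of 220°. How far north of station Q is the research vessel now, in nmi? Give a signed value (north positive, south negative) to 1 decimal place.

Leg 1 (184°, 21.4 nmi): east 21.4 sin 184° = -1.49, north 21.4 cos 184° = -21.35
Leg 2 (133°, 24.7 nmi): east 24.7 sin 133° = 18.06, north 24.7 cos 133° = -16.85
Leg 3 (061°, 30.2 nmi): east 30.2 sin 61° = 26.41, north 30.2 cos 61° = 14.64
Leg 4 (220°, 21.5 nmi): east 21.5 sin 220° = -13.82, north 21.5 cos 220° = -16.47
Net north component: -40.02 nmi.

-40.0 nmi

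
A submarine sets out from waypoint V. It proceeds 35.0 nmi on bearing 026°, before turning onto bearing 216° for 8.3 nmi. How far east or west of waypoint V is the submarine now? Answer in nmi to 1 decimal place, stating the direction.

Leg 1 (026°, 35.0 nmi): east 35.0 sin 26° = 15.34, north 35.0 cos 26° = 31.46
Leg 2 (216°, 8.3 nmi): east 8.3 sin 216° = -4.88, north 8.3 cos 216° = -6.71
Net east component: 10.46 nmi.

10.5 nmi east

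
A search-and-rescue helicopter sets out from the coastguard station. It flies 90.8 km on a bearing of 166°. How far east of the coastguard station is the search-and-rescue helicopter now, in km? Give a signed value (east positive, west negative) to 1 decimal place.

22.0 km

Leg 1 (166°, 90.8 km): east 90.8 sin 166° = 21.97, north 90.8 cos 166° = -88.10
Net east component: 21.97 km.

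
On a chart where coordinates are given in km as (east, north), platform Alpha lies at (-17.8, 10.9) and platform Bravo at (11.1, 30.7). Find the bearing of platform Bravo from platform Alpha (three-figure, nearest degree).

Δeast = 11.1 − -17.8 = 28.90; Δnorth = 30.7 − 10.9 = 19.80.
Bearing = atan2(Δeast, Δnorth) mod 360° = 55.58° ≈ 056°.

056°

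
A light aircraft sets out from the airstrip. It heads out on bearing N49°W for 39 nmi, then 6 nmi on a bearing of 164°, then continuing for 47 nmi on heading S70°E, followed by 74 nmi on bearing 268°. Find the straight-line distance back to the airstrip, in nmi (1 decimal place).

Leg 1 (N49°W, 39 nmi): east 39 sin 311° = -29.43, north 39 cos 311° = 25.59
Leg 2 (164°, 6 nmi): east 6 sin 164° = 1.65, north 6 cos 164° = -5.77
Leg 3 (S70°E, 47 nmi): east 47 sin 110° = 44.17, north 47 cos 110° = -16.07
Leg 4 (268°, 74 nmi): east 74 sin 268° = -73.95, north 74 cos 268° = -2.58
Net: -57.57 east, 1.16 north. Distance = √((-57.57)² + (1.16)²) = 57.581 nmi.

57.6 nmi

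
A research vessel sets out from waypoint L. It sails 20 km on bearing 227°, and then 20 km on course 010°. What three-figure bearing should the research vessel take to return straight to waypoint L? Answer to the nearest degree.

Leg 1 (227°, 20 km): east 20 sin 227° = -14.63, north 20 cos 227° = -13.64
Leg 2 (010°, 20 km): east 20 sin 10° = 3.47, north 20 cos 10° = 19.70
Net displacement: -11.15 east, 6.06 north. Direction back to start is (11.15, -6.06): bearing = atan2(11.15, -6.06) mod 360° = 118.50° ≈ 118°.

118°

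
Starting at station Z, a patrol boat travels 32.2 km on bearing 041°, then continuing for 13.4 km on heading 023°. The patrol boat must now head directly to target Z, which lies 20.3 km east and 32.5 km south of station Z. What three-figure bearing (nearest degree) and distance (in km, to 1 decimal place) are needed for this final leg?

185°, 69.4 km

Leg 1 (041°, 32.2 km): east 32.2 sin 41° = 21.13, north 32.2 cos 41° = 24.30
Leg 2 (023°, 13.4 km): east 13.4 sin 23° = 5.24, north 13.4 cos 23° = 12.33
Current position: (26.36, 36.64). Target: (20.3, -32.5). Remaining: Δeast = -6.06, Δnorth = -69.14.
Bearing = atan2(-6.06, -69.14) mod 360° = 185.01°; distance = √((-6.06)² + (-69.14)²) = 69.402 km.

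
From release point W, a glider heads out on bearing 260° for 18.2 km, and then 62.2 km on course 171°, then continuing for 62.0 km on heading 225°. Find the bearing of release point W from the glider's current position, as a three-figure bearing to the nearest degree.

Leg 1 (260°, 18.2 km): east 18.2 sin 260° = -17.92, north 18.2 cos 260° = -3.16
Leg 2 (171°, 62.2 km): east 62.2 sin 171° = 9.73, north 62.2 cos 171° = -61.43
Leg 3 (225°, 62.0 km): east 62.0 sin 225° = -43.84, north 62.0 cos 225° = -43.84
Net displacement: -52.03 east, -108.44 north. Direction back to start is (52.03, 108.44): bearing = atan2(52.03, 108.44) mod 360° = 25.63° ≈ 026°.

026°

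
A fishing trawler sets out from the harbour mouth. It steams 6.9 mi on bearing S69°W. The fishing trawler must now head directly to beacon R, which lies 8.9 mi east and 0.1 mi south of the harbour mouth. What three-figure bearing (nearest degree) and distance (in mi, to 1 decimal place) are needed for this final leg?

081°, 15.5 mi

Leg 1 (S69°W, 6.9 mi): east 6.9 sin 249° = -6.44, north 6.9 cos 249° = -2.47
Current position: (-6.44, -2.47). Target: (8.9, -0.1). Remaining: Δeast = 15.34, Δnorth = 2.37.
Bearing = atan2(15.34, 2.37) mod 360° = 81.21°; distance = √((15.34)² + (2.37)²) = 15.524 mi.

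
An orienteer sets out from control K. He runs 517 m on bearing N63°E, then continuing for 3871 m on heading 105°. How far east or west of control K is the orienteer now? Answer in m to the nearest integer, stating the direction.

Leg 1 (N63°E, 517 m): east 517 sin 63° = 460.65, north 517 cos 63° = 234.71
Leg 2 (105°, 3871 m): east 3871 sin 105° = 3739.10, north 3871 cos 105° = -1001.89
Net east component: 4199.75 m.

4200 m east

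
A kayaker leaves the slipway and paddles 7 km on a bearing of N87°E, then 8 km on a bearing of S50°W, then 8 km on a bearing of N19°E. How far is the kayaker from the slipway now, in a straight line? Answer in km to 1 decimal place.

4.4 km

Leg 1 (N87°E, 7 km): east 7 sin 87° = 6.99, north 7 cos 87° = 0.37
Leg 2 (S50°W, 8 km): east 8 sin 230° = -6.13, north 8 cos 230° = -5.14
Leg 3 (N19°E, 8 km): east 8 sin 19° = 2.60, north 8 cos 19° = 7.56
Net: 3.47 east, 2.79 north. Distance = √((3.47)² + (2.79)²) = 4.449 km.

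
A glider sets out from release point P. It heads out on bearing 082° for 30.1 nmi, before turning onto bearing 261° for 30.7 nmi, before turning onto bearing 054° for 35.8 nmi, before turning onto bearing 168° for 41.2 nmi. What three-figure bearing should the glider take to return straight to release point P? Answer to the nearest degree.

Leg 1 (082°, 30.1 nmi): east 30.1 sin 82° = 29.81, north 30.1 cos 82° = 4.19
Leg 2 (261°, 30.7 nmi): east 30.7 sin 261° = -30.32, north 30.7 cos 261° = -4.80
Leg 3 (054°, 35.8 nmi): east 35.8 sin 54° = 28.96, north 35.8 cos 54° = 21.04
Leg 4 (168°, 41.2 nmi): east 41.2 sin 168° = 8.57, north 41.2 cos 168° = -40.30
Net displacement: 37.01 east, -19.87 north. Direction back to start is (-37.01, 19.87): bearing = atan2(-37.01, 19.87) mod 360° = 298.23° ≈ 298°.

298°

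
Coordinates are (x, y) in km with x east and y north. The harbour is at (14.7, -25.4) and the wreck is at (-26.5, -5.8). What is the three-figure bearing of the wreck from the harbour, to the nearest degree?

295°

Δeast = -26.5 − 14.7 = -41.20; Δnorth = -5.8 − -25.4 = 19.60.
Bearing = atan2(Δeast, Δnorth) mod 360° = 295.44° ≈ 295°.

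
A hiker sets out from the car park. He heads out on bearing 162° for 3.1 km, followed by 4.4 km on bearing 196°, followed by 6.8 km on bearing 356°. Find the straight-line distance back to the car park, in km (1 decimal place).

Leg 1 (162°, 3.1 km): east 3.1 sin 162° = 0.96, north 3.1 cos 162° = -2.95
Leg 2 (196°, 4.4 km): east 4.4 sin 196° = -1.21, north 4.4 cos 196° = -4.23
Leg 3 (356°, 6.8 km): east 6.8 sin 356° = -0.47, north 6.8 cos 356° = 6.78
Net: -0.73 east, -0.39 north. Distance = √((-0.73)² + (-0.39)²) = 0.829 km.

0.8 km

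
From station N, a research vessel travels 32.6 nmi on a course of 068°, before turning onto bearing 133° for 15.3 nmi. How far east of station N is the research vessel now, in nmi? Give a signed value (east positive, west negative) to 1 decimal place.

Leg 1 (068°, 32.6 nmi): east 32.6 sin 68° = 30.23, north 32.6 cos 68° = 12.21
Leg 2 (133°, 15.3 nmi): east 15.3 sin 133° = 11.19, north 15.3 cos 133° = -10.43
Net east component: 41.42 nmi.

41.4 nmi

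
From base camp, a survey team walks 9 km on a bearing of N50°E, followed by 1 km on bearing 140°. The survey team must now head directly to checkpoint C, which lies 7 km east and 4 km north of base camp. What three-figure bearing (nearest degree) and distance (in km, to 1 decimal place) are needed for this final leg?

208°, 1.2 km

Leg 1 (N50°E, 9 km): east 9 sin 50° = 6.89, north 9 cos 50° = 5.79
Leg 2 (140°, 1 km): east 1 sin 140° = 0.64, north 1 cos 140° = -0.77
Current position: (7.54, 5.02). Target: (7, 4). Remaining: Δeast = -0.54, Δnorth = -1.02.
Bearing = atan2(-0.54, -1.02) mod 360° = 207.80°; distance = √((-0.54)² + (-1.02)²) = 1.152 km.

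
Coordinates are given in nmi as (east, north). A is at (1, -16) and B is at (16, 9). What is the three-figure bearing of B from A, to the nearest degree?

Δeast = 16 − 1 = 15.00; Δnorth = 9 − -16 = 25.00.
Bearing = atan2(Δeast, Δnorth) mod 360° = 30.96° ≈ 031°.

031°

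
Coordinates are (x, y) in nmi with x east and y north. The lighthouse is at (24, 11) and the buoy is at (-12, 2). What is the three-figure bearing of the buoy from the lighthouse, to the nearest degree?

256°

Δeast = -12 − 24 = -36.00; Δnorth = 2 − 11 = -9.00.
Bearing = atan2(Δeast, Δnorth) mod 360° = 255.96° ≈ 256°.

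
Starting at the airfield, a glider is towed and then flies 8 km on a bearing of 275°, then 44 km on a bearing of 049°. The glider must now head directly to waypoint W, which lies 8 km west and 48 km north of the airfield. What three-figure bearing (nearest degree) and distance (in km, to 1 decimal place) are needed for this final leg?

Leg 1 (275°, 8 km): east 8 sin 275° = -7.97, north 8 cos 275° = 0.70
Leg 2 (049°, 44 km): east 44 sin 49° = 33.21, north 44 cos 49° = 28.87
Current position: (25.24, 29.56). Target: (-8, 48). Remaining: Δeast = -33.24, Δnorth = 18.44.
Bearing = atan2(-33.24, 18.44) mod 360° = 299.02°; distance = √((-33.24)² + (18.44)²) = 38.008 km.

299°, 38.0 km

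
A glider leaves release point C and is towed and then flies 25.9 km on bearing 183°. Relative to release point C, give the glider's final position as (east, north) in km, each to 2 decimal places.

Leg 1 (183°, 25.9 km): east 25.9 sin 183° = -1.36, north 25.9 cos 183° = -25.86
Summing: -1.36 km east, -25.86 km north → (-1.36, -25.86).

(-1.36, -25.86)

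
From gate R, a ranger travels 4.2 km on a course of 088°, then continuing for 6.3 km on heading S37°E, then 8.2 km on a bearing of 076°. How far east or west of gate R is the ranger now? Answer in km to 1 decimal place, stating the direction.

Leg 1 (088°, 4.2 km): east 4.2 sin 88° = 4.20, north 4.2 cos 88° = 0.15
Leg 2 (S37°E, 6.3 km): east 6.3 sin 143° = 3.79, north 6.3 cos 143° = -5.03
Leg 3 (076°, 8.2 km): east 8.2 sin 76° = 7.96, north 8.2 cos 76° = 1.98
Net east component: 15.95 km.

15.9 km east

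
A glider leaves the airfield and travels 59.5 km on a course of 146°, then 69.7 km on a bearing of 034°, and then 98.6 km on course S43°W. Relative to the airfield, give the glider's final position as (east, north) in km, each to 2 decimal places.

Leg 1 (146°, 59.5 km): east 59.5 sin 146° = 33.27, north 59.5 cos 146° = -49.33
Leg 2 (034°, 69.7 km): east 69.7 sin 34° = 38.98, north 69.7 cos 34° = 57.78
Leg 3 (S43°W, 98.6 km): east 98.6 sin 223° = -67.25, north 98.6 cos 223° = -72.11
Summing: 5.00 km east, -63.66 km north → (5.00, -63.66).

(5.00, -63.66)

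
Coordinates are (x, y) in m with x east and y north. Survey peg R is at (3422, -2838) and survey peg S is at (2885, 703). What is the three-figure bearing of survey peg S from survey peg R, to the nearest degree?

Δeast = 2885 − 3422 = -537.00; Δnorth = 703 − -2838 = 3541.00.
Bearing = atan2(Δeast, Δnorth) mod 360° = 351.38° ≈ 351°.

351°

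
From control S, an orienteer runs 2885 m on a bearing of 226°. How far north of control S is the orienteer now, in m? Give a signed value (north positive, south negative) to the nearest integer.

Leg 1 (226°, 2885 m): east 2885 sin 226° = -2075.30, north 2885 cos 226° = -2004.09
Net north component: -2004.09 m.

-2004 m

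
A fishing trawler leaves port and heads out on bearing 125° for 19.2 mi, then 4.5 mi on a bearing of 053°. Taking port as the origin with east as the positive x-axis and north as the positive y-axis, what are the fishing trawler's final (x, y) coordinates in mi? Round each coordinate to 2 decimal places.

Leg 1 (125°, 19.2 mi): east 19.2 sin 125° = 15.73, north 19.2 cos 125° = -11.01
Leg 2 (053°, 4.5 mi): east 4.5 sin 53° = 3.59, north 4.5 cos 53° = 2.71
Summing: 19.32 mi east, -8.30 mi north → (19.32, -8.30).

(19.32, -8.30)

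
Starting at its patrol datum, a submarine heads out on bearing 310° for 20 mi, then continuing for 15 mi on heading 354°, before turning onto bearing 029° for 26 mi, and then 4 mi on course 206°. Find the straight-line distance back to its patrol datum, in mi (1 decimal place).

Leg 1 (310°, 20 mi): east 20 sin 310° = -15.32, north 20 cos 310° = 12.86
Leg 2 (354°, 15 mi): east 15 sin 354° = -1.57, north 15 cos 354° = 14.92
Leg 3 (029°, 26 mi): east 26 sin 29° = 12.61, north 26 cos 29° = 22.74
Leg 4 (206°, 4 mi): east 4 sin 206° = -1.75, north 4 cos 206° = -3.60
Net: -6.04 east, 46.92 north. Distance = √((-6.04)² + (46.92)²) = 47.305 mi.

47.3 mi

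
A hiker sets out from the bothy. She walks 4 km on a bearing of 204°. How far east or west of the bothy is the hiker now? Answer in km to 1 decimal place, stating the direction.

Leg 1 (204°, 4 km): east 4 sin 204° = -1.63, north 4 cos 204° = -3.65
Net east component: -1.63 km.

1.6 km west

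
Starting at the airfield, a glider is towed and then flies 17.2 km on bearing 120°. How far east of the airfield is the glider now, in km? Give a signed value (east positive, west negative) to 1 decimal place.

14.9 km

Leg 1 (120°, 17.2 km): east 17.2 sin 120° = 14.90, north 17.2 cos 120° = -8.60
Net east component: 14.90 km.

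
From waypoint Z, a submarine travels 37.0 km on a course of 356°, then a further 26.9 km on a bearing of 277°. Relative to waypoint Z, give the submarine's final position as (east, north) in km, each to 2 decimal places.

Leg 1 (356°, 37.0 km): east 37.0 sin 356° = -2.58, north 37.0 cos 356° = 36.91
Leg 2 (277°, 26.9 km): east 26.9 sin 277° = -26.70, north 26.9 cos 277° = 3.28
Summing: -29.28 km east, 40.19 km north → (-29.28, 40.19).

(-29.28, 40.19)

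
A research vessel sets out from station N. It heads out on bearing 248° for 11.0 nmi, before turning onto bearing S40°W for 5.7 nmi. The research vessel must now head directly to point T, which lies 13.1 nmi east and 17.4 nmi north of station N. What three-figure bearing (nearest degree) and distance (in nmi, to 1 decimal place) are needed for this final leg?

046°, 37.4 nmi

Leg 1 (248°, 11.0 nmi): east 11.0 sin 248° = -10.20, north 11.0 cos 248° = -4.12
Leg 2 (S40°W, 5.7 nmi): east 5.7 sin 220° = -3.66, north 5.7 cos 220° = -4.37
Current position: (-13.86, -8.49). Target: (13.1, 17.4). Remaining: Δeast = 26.96, Δnorth = 25.89.
Bearing = atan2(26.96, 25.89) mod 360° = 46.17°; distance = √((26.96)² + (25.89)²) = 37.378 nmi.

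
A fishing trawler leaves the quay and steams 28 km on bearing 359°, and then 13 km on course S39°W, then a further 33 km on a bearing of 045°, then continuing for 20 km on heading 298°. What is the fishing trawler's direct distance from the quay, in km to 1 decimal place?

50.7 km

Leg 1 (359°, 28 km): east 28 sin 359° = -0.49, north 28 cos 359° = 28.00
Leg 2 (S39°W, 13 km): east 13 sin 219° = -8.18, north 13 cos 219° = -10.10
Leg 3 (045°, 33 km): east 33 sin 45° = 23.33, north 33 cos 45° = 23.33
Leg 4 (298°, 20 km): east 20 sin 298° = -17.66, north 20 cos 298° = 9.39
Net: -2.99 east, 50.62 north. Distance = √((-2.99)² + (50.62)²) = 50.705 km.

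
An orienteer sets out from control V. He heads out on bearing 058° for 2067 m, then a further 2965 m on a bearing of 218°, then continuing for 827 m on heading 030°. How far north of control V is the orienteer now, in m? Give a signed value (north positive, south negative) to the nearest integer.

Leg 1 (058°, 2067 m): east 2067 sin 58° = 1752.92, north 2067 cos 58° = 1095.34
Leg 2 (218°, 2965 m): east 2965 sin 218° = -1825.44, north 2965 cos 218° = -2336.45
Leg 3 (030°, 827 m): east 827 sin 30° = 413.50, north 827 cos 30° = 716.20
Net north component: -524.91 m.

-525 m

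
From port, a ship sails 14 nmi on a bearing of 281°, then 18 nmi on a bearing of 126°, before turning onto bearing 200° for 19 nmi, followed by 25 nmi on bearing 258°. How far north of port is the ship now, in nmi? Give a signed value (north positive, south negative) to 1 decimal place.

-31.0 nmi

Leg 1 (281°, 14 nmi): east 14 sin 281° = -13.74, north 14 cos 281° = 2.67
Leg 2 (126°, 18 nmi): east 18 sin 126° = 14.56, north 18 cos 126° = -10.58
Leg 3 (200°, 19 nmi): east 19 sin 200° = -6.50, north 19 cos 200° = -17.85
Leg 4 (258°, 25 nmi): east 25 sin 258° = -24.45, north 25 cos 258° = -5.20
Net north component: -30.96 nmi.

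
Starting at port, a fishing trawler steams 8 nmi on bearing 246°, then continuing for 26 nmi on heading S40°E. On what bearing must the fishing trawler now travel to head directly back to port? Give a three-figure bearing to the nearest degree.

Leg 1 (246°, 8 nmi): east 8 sin 246° = -7.31, north 8 cos 246° = -3.25
Leg 2 (S40°E, 26 nmi): east 26 sin 140° = 16.71, north 26 cos 140° = -19.92
Net displacement: 9.40 east, -23.17 north. Direction back to start is (-9.40, 23.17): bearing = atan2(-9.40, 23.17) mod 360° = 337.91° ≈ 338°.

338°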